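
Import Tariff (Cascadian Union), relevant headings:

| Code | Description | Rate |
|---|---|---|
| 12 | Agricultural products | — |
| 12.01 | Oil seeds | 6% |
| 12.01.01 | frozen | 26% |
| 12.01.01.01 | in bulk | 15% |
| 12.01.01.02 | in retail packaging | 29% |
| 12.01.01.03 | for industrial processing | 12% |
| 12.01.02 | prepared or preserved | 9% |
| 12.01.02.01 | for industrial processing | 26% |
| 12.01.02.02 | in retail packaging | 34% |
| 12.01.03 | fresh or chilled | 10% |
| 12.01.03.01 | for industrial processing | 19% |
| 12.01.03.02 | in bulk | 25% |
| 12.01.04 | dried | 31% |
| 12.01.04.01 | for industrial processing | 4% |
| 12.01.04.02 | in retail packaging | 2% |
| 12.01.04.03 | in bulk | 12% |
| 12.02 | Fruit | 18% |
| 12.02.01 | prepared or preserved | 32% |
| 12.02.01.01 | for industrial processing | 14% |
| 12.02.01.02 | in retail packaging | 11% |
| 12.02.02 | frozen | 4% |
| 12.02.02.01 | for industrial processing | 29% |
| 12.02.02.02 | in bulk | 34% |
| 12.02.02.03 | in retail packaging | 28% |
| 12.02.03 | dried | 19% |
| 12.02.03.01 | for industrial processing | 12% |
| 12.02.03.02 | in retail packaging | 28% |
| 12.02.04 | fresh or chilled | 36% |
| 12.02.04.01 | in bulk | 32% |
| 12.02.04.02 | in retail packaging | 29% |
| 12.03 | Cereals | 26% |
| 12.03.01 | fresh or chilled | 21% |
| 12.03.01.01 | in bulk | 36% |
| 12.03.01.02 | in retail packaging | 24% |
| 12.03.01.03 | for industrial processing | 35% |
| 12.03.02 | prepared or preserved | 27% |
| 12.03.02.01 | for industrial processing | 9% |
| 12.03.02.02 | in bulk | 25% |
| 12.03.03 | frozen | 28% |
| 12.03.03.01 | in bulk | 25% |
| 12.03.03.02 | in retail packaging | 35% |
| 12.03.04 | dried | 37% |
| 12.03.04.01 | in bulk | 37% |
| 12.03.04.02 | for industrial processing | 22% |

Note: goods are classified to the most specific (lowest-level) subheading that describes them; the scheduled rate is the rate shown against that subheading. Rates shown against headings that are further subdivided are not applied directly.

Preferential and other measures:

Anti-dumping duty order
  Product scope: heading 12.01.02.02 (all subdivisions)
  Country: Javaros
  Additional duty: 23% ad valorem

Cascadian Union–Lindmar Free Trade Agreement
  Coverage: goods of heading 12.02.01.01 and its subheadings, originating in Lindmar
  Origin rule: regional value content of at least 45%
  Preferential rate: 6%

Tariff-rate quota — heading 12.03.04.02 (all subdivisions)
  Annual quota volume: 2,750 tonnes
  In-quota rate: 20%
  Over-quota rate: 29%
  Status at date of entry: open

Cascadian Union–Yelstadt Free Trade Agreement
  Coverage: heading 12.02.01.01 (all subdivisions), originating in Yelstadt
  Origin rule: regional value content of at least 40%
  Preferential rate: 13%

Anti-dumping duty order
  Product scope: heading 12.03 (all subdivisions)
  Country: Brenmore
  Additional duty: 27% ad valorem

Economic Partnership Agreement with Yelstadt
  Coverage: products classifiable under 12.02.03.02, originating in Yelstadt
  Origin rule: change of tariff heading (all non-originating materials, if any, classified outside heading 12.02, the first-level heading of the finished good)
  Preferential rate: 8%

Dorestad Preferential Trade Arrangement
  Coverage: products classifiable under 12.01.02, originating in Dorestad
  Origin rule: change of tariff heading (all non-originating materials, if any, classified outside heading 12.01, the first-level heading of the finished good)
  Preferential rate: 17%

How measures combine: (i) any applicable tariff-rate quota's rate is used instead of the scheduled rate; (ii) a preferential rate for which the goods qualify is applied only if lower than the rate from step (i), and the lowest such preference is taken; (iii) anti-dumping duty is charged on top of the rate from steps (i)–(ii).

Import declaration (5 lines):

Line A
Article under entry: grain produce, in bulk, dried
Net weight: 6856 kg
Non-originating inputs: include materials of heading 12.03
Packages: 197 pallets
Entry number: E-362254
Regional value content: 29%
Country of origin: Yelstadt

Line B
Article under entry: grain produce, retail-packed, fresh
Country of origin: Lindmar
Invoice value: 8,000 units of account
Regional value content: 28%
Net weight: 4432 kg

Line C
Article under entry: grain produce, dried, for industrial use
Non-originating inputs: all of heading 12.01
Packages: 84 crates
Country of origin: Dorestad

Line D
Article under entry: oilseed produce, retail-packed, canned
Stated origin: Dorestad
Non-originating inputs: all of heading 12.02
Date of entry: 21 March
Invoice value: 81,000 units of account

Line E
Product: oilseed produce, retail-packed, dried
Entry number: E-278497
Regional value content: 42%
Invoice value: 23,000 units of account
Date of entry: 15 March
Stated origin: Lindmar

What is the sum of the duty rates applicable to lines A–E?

100%

Line A: grain → 12.03; dried → 12.03.04; in bulk → 12.03.04.01. Scheduled 37%. Yelstadt agreement on 12.02.01.01: 12.03.04.01 not covered; Yelstadt agreement on 12.02.03.02: 12.03.04.01 not covered. → 37%.
Line B: grain → 12.03; fresh → 12.03.01; retail-packed → 12.03.01.02. Scheduled 24%. Lindmar agreement on 12.02.01.01: 12.03.01.02 not covered. → 24%.
Line C: grain → 12.03; dried → 12.03.04; for industrial use → 12.03.04.02. Scheduled 22%. quota on 12.03.04.02 open → in-quota 20%; Dorestad agreement on 12.01.02: 12.03.04.02 not covered. → 20%.
Line D: oilseed → 12.01; canned → 12.01.02; retail-packed → 12.01.02.02. Scheduled 34%. Dorestad agreement on 12.01.02: CTH met → 17% available; preferential 17%. → 17%.
Line E: oilseed → 12.01; dried → 12.01.04; retail-packed → 12.01.04.02. Scheduled 2%. Lindmar agreement on 12.02.01.01: 12.01.04.02 not covered. → 2%.
Sum: 37% + 24% + 20% + 17% + 2% = 100%.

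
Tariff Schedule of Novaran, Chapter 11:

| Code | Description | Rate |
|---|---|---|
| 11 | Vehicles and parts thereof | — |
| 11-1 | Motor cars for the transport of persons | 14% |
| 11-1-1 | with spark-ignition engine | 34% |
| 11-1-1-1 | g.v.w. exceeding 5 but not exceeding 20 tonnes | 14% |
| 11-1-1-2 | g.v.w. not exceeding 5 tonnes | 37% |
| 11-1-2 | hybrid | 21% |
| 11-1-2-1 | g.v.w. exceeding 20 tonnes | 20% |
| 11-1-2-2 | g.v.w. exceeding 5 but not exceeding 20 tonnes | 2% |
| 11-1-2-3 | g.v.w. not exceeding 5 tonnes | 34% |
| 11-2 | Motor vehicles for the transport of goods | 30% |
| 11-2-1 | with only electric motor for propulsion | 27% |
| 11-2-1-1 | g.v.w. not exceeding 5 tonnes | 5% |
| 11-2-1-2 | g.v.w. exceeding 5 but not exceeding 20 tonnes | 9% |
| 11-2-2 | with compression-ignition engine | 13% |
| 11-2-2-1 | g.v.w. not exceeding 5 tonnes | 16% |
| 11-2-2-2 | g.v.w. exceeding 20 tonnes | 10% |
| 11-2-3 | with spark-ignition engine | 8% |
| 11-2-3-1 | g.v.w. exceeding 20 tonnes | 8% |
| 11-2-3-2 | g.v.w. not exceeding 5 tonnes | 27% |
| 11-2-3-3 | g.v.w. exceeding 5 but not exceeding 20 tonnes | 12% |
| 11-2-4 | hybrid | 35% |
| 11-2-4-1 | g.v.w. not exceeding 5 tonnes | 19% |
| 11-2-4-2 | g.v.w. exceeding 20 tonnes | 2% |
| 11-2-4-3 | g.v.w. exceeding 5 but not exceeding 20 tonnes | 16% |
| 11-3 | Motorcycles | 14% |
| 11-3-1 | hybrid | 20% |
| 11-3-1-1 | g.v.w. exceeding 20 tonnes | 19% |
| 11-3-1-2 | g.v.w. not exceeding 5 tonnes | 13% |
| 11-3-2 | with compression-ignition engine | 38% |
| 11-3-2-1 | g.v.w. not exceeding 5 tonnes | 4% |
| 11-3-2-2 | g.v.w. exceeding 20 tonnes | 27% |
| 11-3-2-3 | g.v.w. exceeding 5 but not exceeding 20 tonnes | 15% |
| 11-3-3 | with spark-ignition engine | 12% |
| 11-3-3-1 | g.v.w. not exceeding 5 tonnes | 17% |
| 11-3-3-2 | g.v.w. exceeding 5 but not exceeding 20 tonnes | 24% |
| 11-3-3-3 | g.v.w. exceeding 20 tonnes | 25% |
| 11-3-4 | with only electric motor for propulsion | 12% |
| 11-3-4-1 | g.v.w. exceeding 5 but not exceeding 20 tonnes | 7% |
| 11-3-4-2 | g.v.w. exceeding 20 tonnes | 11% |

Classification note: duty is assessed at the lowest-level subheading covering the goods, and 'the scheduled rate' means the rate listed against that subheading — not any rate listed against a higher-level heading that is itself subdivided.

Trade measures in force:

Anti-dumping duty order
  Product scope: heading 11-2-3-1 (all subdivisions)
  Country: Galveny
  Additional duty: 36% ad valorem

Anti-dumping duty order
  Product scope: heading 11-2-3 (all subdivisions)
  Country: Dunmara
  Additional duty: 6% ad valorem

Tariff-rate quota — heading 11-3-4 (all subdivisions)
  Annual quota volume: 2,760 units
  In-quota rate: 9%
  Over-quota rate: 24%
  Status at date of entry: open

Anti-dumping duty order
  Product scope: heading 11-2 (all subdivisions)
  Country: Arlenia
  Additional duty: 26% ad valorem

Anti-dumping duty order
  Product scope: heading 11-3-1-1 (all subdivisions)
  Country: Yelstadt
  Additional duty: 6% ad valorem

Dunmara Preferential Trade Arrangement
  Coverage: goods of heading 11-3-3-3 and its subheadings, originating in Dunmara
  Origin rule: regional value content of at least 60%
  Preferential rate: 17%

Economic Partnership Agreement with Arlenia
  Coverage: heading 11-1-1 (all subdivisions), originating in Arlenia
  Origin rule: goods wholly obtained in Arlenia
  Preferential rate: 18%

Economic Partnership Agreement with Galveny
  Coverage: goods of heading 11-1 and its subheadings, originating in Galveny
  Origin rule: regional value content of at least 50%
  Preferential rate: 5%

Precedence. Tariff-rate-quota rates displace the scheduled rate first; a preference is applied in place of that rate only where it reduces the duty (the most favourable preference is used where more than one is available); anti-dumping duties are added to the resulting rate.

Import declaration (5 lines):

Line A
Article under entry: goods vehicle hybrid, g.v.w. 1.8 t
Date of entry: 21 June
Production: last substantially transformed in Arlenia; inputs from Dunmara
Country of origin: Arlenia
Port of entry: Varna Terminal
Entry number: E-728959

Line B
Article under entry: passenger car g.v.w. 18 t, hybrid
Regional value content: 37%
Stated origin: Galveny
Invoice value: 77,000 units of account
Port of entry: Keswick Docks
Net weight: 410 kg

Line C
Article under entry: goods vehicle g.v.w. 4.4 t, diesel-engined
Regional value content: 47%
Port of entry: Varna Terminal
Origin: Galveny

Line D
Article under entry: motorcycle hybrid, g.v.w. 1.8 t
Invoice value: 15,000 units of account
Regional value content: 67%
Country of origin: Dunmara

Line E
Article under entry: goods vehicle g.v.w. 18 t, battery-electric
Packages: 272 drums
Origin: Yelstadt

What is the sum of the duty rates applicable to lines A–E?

85%

Line A: goods vehicle → 11-2; hybrid → 11-2-4; g.v.w. 1.8 t → 11-2-4-1. Scheduled 19%. Arlenia agreement on 11-1-1: 11-2-4-1 not covered; anti-dumping (Arlenia, 11-2): +26%; total 19% + 26% = 45%. → 45%.
Line B: passenger car → 11-1; hybrid → 11-1-2; g.v.w. 18 t → 11-1-2-2. Scheduled 2%. Galveny agreement on 11-1: RVC < 50%. → 2%.
Line C: goods vehicle → 11-2; diesel-engined → 11-2-2; g.v.w. 4.4 t → 11-2-2-1. Scheduled 16%. Galveny agreement on 11-1: 11-2-2-1 not covered. → 16%.
Line D: motorcycle → 11-3; hybrid → 11-3-1; g.v.w. 1.8 t → 11-3-1-2. Scheduled 13%. Dunmara agreement on 11-3-3-3: 11-3-1-2 not covered. → 13%.
Line E: goods vehicle → 11-2; battery-electric → 11-2-1; g.v.w. 18 t → 11-2-1-2. Scheduled 9%. No special measure applies. → 9%.
Sum: 45% + 2% + 16% + 13% + 9% = 85%.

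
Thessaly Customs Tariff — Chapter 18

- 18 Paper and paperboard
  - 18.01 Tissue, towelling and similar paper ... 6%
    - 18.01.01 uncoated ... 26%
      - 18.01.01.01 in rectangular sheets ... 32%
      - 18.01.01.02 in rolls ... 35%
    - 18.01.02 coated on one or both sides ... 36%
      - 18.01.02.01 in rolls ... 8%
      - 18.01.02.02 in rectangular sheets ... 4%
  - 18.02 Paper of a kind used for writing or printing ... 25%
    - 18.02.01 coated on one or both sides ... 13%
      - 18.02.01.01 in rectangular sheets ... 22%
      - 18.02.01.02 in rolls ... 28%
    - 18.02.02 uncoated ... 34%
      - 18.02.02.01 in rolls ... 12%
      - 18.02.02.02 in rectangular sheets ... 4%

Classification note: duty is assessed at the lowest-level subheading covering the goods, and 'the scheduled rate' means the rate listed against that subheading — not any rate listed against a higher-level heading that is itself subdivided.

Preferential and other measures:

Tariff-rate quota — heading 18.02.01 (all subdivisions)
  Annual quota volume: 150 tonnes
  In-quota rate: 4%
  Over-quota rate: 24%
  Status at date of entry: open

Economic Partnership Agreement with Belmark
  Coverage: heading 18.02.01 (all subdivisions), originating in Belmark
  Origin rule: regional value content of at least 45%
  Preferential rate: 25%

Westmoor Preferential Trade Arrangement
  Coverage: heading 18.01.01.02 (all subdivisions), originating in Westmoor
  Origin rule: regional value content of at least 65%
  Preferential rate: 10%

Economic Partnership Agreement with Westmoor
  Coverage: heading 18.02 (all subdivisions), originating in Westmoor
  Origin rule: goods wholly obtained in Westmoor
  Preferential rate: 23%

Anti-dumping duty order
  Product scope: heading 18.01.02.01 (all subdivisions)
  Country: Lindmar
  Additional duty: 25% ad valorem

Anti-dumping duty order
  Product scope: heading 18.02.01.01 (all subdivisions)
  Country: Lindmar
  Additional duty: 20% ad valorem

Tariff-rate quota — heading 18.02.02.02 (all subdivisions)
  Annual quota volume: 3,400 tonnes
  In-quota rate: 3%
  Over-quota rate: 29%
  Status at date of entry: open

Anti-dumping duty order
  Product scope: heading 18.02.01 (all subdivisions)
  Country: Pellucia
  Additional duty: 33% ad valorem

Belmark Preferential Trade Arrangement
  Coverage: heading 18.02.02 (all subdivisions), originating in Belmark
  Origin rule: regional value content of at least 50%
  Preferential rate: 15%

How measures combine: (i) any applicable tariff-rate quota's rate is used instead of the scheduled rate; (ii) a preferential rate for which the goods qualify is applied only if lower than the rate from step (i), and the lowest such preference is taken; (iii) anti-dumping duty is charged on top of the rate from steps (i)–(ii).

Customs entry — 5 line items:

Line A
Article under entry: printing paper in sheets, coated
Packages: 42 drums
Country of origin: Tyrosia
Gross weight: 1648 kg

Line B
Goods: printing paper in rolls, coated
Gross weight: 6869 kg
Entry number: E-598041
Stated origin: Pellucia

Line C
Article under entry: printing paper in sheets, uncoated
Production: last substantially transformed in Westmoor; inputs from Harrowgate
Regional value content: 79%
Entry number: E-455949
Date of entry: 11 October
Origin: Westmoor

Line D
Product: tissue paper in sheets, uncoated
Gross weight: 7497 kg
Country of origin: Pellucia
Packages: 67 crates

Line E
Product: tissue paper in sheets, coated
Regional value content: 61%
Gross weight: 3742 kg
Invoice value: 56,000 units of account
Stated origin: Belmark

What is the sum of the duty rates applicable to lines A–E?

Line A: printing paper → 18.02; coated → 18.02.01; in sheets → 18.02.01.01. Scheduled 22%. quota on 18.02.01 open → in-quota 4%. → 4%.
Line B: printing paper → 18.02; coated → 18.02.01; in rolls → 18.02.01.02. Scheduled 28%. quota on 18.02.01 open → in-quota 4%; anti-dumping (Pellucia, 18.02.01): +33%; total 4% + 33% = 37%. → 37%.
Line C: printing paper → 18.02; uncoated → 18.02.02; in sheets → 18.02.02.02. Scheduled 4%. quota on 18.02.02.02 open → in-quota 3%; Westmoor agreement on 18.01.01.02: 18.02.02.02 not covered; Westmoor agreement on 18.02: not wholly obtained. → 3%.
Line D: tissue paper → 18.01; uncoated → 18.01.01; in sheets → 18.01.01.01. Scheduled 32%. No special measure applies. → 32%.
Line E: tissue paper → 18.01; coated → 18.01.02; in sheets → 18.01.02.02. Scheduled 4%. Belmark agreement on 18.02.01: 18.01.02.02 not covered; Belmark agreement on 18.02.02: 18.01.02.02 not covered. → 4%.
Sum: 4% + 37% + 3% + 32% + 4% = 80%.

80%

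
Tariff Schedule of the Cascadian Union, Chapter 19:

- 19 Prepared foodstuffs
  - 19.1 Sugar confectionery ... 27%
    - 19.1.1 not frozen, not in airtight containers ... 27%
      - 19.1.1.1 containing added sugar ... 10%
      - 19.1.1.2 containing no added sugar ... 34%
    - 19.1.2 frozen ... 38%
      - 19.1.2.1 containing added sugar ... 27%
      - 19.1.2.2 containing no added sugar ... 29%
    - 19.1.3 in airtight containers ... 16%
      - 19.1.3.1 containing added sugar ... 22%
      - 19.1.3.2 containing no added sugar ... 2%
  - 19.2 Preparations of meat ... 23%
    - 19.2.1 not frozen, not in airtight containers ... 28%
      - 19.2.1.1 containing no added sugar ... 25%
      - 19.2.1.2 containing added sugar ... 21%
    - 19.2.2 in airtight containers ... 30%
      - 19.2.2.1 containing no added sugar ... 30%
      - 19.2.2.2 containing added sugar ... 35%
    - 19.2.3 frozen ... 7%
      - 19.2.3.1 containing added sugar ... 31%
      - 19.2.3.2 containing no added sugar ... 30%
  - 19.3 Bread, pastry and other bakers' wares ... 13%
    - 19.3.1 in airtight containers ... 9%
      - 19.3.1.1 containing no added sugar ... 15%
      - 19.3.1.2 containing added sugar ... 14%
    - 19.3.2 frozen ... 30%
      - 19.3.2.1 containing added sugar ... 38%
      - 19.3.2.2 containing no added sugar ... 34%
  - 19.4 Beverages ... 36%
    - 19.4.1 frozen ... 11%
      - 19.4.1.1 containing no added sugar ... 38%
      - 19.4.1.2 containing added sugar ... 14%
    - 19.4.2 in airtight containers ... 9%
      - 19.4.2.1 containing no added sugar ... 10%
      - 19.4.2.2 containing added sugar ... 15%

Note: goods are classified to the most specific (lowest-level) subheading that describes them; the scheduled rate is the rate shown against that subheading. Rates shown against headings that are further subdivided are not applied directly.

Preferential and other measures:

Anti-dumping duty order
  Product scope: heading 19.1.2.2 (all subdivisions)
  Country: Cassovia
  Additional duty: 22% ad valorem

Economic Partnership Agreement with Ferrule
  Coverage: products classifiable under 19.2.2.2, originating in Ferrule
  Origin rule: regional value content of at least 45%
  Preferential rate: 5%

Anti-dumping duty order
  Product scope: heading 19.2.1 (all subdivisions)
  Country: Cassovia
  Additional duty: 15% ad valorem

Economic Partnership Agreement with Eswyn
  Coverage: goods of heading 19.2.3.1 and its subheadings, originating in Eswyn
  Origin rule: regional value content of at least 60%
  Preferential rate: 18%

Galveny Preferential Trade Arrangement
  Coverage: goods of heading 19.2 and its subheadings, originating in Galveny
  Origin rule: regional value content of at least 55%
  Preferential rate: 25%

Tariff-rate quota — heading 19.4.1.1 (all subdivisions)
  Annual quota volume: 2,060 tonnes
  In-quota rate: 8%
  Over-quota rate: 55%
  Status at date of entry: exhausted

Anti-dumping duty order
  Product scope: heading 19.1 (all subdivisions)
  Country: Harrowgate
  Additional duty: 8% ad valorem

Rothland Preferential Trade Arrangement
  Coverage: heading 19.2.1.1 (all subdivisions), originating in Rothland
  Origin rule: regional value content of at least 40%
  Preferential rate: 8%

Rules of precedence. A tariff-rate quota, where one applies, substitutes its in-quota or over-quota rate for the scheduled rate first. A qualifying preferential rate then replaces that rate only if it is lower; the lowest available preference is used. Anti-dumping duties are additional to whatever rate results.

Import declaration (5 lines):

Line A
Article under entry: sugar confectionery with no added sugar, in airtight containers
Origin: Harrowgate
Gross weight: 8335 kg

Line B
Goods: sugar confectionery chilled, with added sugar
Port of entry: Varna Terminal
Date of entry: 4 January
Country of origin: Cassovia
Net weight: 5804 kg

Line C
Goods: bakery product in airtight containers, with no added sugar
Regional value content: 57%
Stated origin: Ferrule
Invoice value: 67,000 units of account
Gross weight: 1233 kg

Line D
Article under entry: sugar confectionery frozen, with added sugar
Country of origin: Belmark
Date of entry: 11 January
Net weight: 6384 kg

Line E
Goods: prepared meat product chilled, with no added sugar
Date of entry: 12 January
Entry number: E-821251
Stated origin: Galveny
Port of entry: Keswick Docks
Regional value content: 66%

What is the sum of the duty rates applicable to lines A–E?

87%

Line A: sugar confectionery → 19.1; in airtight containers → 19.1.3; with no added sugar → 19.1.3.2. Scheduled 2%. anti-dumping (Harrowgate, 19.1): +8%; total 2% + 8% = 10%. → 10%.
Line B: sugar confectionery → 19.1; chilled → 19.1.1; with added sugar → 19.1.1.1. Scheduled 10%. No special measure applies. → 10%.
Line C: bakery product → 19.3; in airtight containers → 19.3.1; with no added sugar → 19.3.1.1. Scheduled 15%. Ferrule agreement on 19.2.2.2: 19.3.1.1 not covered. → 15%.
Line D: sugar confectionery → 19.1; frozen → 19.1.2; with added sugar → 19.1.2.1. Scheduled 27%. No special measure applies. → 27%.
Line E: prepared meat product → 19.2; chilled → 19.2.1; with no added sugar → 19.2.1.1. Scheduled 25%. Galveny agreement on 19.2: RVC ≥ 55% → 25% available; preference 25% not lower than 25% → no reduction. → 25%.
Sum: 10% + 10% + 15% + 27% + 25% = 87%.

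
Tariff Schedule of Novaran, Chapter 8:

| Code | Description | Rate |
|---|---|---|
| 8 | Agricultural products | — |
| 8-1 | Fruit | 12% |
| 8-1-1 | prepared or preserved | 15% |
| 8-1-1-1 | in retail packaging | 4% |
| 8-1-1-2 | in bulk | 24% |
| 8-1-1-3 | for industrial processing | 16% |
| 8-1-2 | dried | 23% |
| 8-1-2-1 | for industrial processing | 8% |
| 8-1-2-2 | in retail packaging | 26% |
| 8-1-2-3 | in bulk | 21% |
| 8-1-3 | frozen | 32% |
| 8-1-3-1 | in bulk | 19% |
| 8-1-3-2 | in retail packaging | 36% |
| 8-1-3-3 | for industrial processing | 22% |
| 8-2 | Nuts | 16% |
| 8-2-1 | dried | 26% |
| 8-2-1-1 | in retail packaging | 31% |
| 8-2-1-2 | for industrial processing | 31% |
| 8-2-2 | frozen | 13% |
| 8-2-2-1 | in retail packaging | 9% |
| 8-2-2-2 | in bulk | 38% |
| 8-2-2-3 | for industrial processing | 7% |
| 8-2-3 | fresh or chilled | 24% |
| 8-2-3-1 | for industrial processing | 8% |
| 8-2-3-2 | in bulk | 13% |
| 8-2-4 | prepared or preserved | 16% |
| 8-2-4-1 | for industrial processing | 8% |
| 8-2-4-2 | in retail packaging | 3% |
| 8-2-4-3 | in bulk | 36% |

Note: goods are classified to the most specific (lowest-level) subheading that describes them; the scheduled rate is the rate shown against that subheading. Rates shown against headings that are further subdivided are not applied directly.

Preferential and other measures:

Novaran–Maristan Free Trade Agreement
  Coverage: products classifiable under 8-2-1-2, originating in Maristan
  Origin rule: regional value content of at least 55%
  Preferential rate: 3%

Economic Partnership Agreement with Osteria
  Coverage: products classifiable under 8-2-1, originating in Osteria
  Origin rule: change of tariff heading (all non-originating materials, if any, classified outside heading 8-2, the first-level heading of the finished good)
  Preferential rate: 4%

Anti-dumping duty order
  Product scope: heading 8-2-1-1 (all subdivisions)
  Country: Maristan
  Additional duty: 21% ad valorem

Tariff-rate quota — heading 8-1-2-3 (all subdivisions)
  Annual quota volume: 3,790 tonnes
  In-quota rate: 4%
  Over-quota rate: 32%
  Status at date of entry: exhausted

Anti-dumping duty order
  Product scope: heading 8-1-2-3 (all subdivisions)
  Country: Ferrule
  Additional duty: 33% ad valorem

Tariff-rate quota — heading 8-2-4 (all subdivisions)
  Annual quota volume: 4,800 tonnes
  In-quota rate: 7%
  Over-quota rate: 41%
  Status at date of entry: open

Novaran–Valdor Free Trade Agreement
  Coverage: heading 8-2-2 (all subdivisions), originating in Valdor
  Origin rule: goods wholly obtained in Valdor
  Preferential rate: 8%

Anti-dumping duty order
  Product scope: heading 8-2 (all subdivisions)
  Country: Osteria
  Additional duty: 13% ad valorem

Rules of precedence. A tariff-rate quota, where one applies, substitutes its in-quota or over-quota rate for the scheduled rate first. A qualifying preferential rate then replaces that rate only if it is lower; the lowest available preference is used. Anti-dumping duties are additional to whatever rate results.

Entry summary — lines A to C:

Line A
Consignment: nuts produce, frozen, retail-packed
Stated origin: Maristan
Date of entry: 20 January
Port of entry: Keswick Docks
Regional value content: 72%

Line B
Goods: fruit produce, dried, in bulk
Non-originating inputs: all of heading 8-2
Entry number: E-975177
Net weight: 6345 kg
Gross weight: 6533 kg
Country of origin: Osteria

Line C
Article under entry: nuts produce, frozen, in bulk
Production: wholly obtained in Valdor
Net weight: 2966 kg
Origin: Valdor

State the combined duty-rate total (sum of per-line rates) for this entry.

Line A: nuts → 8-2; frozen → 8-2-2; retail-packed → 8-2-2-1. Scheduled 9%. Maristan agreement on 8-2-1-2: 8-2-2-1 not covered. → 9%.
Line B: fruit → 8-1; dried → 8-1-2; in bulk → 8-1-2-3. Scheduled 21%. quota on 8-1-2-3 exhausted → over-quota 32%; Osteria agreement on 8-2-1: 8-1-2-3 not covered. → 32%.
Line C: nuts → 8-2; frozen → 8-2-2; in bulk → 8-2-2-2. Scheduled 38%. Valdor agreement on 8-2-2: wholly obtained → 8% available; preferential 8%. → 8%.
Sum: 9% + 32% + 8% = 49%.

49%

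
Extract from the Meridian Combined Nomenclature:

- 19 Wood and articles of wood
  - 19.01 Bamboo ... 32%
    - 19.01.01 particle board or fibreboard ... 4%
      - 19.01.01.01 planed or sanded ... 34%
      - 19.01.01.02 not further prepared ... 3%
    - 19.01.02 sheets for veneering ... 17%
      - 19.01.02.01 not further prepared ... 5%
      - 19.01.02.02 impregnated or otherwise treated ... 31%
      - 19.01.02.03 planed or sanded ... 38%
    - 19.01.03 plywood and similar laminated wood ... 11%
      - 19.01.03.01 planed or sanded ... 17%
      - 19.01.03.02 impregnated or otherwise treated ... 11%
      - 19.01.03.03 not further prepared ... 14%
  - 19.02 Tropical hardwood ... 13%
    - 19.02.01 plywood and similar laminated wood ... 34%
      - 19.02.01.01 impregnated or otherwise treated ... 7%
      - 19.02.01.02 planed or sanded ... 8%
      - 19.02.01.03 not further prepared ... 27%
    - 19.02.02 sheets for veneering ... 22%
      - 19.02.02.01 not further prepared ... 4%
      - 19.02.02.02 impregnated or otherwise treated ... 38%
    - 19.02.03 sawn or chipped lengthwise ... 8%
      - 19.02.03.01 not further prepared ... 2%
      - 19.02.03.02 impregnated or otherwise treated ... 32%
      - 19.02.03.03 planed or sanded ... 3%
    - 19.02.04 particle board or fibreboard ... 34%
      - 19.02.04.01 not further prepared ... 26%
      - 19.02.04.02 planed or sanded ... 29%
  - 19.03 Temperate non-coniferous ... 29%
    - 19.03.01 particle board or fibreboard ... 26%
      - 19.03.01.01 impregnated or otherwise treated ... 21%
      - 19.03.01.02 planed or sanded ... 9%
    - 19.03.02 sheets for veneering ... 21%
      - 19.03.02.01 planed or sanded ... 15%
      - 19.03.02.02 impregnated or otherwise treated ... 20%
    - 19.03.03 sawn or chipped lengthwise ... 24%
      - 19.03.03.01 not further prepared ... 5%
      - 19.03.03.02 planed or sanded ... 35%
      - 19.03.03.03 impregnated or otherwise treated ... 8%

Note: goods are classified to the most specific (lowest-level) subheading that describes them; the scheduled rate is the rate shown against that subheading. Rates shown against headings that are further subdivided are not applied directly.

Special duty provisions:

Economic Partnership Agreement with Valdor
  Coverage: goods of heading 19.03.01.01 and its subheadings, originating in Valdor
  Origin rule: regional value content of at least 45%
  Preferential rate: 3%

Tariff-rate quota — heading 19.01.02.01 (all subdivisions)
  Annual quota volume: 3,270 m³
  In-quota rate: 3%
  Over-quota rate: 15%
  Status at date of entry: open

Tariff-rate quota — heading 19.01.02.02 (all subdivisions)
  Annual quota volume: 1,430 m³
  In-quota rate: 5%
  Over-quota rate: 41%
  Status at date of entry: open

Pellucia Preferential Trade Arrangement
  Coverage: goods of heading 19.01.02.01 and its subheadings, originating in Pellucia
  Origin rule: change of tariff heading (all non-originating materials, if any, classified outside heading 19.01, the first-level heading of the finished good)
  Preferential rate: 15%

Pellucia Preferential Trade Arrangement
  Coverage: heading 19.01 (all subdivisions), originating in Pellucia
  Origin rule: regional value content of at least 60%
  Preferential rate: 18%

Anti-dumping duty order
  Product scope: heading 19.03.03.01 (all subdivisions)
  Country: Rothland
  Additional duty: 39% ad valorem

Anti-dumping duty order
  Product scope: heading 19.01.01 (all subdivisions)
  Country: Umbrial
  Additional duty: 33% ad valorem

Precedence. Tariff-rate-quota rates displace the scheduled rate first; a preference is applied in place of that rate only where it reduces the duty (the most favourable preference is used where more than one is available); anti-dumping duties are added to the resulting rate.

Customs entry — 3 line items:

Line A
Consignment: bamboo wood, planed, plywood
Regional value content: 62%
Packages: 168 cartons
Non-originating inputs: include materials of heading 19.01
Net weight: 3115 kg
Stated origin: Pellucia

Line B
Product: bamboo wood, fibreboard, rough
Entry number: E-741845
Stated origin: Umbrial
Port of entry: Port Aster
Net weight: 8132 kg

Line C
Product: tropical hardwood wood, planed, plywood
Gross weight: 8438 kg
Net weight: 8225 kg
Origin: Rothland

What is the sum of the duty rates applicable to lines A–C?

Line A: bamboo → 19.01; plywood → 19.01.03; planed → 19.01.03.01. Scheduled 17%. Pellucia agreement on 19.01.02.01: 19.01.03.01 not covered; Pellucia agreement on 19.01: RVC ≥ 60% → 18% available; preference 18% not lower than 17% → no reduction. → 17%.
Line B: bamboo → 19.01; fibreboard → 19.01.01; rough → 19.01.01.02. Scheduled 3%. anti-dumping (Umbrial, 19.01.01): +33%; total 3% + 33% = 36%. → 36%.
Line C: tropical hardwood → 19.02; plywood → 19.02.01; planed → 19.02.01.02. Scheduled 8%. No special measure applies. → 8%.
Sum: 17% + 36% + 8% = 61%.

61%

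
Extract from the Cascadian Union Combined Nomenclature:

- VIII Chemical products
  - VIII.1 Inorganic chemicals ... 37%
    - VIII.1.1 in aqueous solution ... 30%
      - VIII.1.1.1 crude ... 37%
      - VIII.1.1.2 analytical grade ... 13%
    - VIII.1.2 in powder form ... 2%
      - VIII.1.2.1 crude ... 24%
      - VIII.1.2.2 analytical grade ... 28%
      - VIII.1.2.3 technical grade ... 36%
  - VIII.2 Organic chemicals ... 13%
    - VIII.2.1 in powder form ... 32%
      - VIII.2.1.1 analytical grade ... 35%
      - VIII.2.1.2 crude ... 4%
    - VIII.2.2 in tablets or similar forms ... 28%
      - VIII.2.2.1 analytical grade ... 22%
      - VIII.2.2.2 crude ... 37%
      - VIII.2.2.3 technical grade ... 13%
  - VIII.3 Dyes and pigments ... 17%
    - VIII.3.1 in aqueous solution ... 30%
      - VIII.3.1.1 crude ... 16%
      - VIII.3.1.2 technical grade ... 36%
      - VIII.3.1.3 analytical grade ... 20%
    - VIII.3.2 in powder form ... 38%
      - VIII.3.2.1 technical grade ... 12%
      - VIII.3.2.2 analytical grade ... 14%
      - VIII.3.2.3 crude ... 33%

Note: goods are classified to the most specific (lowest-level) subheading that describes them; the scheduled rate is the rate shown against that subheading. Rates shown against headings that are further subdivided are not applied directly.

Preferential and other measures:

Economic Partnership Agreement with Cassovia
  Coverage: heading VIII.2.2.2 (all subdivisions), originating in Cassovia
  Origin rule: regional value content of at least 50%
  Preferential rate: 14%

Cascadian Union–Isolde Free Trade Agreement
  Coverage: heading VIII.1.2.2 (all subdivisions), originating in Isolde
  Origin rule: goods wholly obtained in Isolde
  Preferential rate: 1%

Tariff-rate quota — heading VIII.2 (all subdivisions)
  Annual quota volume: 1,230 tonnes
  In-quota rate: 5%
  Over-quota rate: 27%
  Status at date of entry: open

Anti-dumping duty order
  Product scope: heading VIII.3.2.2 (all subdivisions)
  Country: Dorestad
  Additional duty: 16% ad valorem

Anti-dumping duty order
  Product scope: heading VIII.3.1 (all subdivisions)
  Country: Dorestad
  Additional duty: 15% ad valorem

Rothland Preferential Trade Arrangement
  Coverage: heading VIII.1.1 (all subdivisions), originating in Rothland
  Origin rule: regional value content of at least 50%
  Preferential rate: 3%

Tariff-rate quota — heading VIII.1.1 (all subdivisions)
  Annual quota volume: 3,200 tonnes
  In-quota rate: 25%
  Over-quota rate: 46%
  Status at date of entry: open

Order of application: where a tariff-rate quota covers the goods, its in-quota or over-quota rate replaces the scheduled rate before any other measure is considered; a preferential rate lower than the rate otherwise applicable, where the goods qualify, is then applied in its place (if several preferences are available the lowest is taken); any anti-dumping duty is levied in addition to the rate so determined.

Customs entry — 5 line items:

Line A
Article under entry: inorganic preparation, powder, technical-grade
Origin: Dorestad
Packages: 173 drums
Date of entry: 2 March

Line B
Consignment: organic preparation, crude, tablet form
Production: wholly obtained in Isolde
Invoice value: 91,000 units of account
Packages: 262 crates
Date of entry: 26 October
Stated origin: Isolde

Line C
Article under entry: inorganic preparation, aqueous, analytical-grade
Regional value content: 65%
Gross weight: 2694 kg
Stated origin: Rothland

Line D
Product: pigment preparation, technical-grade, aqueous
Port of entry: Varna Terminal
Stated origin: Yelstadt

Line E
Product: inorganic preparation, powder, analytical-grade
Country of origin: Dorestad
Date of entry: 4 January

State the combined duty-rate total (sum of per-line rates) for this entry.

108%

Line A: inorganic → VIII.1; powder → VIII.1.2; technical-grade → VIII.1.2.3. Scheduled 36%. No special measure applies. → 36%.
Line B: organic → VIII.2; tablet form → VIII.2.2; crude → VIII.2.2.2. Scheduled 37%. quota on VIII.2 open → in-quota 5%; Isolde agreement on VIII.1.2.2: VIII.2.2.2 not covered. → 5%.
Line C: inorganic → VIII.1; aqueous → VIII.1.1; analytical-grade → VIII.1.1.2. Scheduled 13%. quota on VIII.1.1 open → in-quota 25%; Rothland agreement on VIII.1.1: RVC ≥ 50% → 3% available; preferential 3%. → 3%.
Line D: pigment → VIII.3; aqueous → VIII.3.1; technical-grade → VIII.3.1.2. Scheduled 36%. No special measure applies. → 36%.
Line E: inorganic → VIII.1; powder → VIII.1.2; analytical-grade → VIII.1.2.2. Scheduled 28%. No special measure applies. → 28%.
Sum: 36% + 5% + 3% + 36% + 28% = 108%.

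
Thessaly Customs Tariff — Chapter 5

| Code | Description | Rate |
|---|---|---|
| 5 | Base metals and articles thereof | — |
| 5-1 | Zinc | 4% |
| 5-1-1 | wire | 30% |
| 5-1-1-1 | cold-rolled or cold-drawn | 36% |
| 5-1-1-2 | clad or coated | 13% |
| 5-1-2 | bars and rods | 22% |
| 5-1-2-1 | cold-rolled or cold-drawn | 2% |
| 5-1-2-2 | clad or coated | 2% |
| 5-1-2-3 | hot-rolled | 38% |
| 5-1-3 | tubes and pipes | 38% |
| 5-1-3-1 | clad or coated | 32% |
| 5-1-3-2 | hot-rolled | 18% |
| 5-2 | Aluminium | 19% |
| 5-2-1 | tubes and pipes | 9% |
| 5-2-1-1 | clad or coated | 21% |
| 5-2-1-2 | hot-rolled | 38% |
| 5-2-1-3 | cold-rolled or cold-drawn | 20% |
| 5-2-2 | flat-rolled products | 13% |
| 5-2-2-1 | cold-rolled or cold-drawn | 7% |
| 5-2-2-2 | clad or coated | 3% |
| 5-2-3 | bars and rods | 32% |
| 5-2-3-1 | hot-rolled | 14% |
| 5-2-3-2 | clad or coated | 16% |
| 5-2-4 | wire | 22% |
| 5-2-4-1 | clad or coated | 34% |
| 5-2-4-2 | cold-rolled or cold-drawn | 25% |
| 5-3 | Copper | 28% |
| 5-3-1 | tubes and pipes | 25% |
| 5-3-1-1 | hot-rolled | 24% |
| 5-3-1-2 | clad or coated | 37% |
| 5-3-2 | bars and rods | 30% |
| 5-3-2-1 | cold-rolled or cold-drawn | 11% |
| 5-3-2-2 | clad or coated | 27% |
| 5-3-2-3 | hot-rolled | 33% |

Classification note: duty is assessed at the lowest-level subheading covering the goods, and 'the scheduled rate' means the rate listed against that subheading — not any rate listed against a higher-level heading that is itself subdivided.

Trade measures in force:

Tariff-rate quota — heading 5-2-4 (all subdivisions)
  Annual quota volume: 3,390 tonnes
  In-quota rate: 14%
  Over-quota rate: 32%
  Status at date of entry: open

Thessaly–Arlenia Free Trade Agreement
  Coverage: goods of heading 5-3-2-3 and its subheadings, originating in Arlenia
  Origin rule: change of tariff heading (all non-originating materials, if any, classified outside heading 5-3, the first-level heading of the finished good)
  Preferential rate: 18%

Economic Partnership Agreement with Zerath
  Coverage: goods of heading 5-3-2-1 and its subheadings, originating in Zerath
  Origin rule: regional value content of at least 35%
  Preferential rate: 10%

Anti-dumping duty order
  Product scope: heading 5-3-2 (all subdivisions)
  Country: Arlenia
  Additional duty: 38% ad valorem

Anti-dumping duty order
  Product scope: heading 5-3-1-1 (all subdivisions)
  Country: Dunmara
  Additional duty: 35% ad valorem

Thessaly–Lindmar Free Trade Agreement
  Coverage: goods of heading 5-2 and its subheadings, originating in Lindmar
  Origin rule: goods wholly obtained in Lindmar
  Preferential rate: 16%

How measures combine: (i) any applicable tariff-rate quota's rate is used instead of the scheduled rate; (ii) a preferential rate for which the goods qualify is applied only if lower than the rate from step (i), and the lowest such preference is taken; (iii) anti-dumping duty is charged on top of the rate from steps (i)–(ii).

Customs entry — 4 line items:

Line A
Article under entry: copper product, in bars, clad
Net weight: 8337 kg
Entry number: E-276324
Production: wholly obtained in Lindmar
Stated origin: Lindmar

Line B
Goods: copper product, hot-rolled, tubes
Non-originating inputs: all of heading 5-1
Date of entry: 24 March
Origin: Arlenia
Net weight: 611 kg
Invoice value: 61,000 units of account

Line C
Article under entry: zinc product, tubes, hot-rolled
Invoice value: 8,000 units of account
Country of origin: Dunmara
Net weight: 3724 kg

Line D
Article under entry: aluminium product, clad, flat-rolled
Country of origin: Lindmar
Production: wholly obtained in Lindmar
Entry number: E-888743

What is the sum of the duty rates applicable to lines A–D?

Line A: copper → 5-3; in bars → 5-3-2; clad → 5-3-2-2. Scheduled 27%. Lindmar agreement on 5-2: 5-3-2-2 not covered. → 27%.
Line B: copper → 5-3; tubes → 5-3-1; hot-rolled → 5-3-1-1. Scheduled 24%. Arlenia agreement on 5-3-2-3: 5-3-1-1 not covered. → 24%.
Line C: zinc → 5-1; tubes → 5-1-3; hot-rolled → 5-1-3-2. Scheduled 18%. No special measure applies. → 18%.
Line D: aluminium → 5-2; flat-rolled → 5-2-2; clad → 5-2-2-2. Scheduled 3%. Lindmar agreement on 5-2: wholly obtained → 16% available; preference 16% not lower than 3% → no reduction. → 3%.
Sum: 27% + 24% + 18% + 3% = 72%.

72%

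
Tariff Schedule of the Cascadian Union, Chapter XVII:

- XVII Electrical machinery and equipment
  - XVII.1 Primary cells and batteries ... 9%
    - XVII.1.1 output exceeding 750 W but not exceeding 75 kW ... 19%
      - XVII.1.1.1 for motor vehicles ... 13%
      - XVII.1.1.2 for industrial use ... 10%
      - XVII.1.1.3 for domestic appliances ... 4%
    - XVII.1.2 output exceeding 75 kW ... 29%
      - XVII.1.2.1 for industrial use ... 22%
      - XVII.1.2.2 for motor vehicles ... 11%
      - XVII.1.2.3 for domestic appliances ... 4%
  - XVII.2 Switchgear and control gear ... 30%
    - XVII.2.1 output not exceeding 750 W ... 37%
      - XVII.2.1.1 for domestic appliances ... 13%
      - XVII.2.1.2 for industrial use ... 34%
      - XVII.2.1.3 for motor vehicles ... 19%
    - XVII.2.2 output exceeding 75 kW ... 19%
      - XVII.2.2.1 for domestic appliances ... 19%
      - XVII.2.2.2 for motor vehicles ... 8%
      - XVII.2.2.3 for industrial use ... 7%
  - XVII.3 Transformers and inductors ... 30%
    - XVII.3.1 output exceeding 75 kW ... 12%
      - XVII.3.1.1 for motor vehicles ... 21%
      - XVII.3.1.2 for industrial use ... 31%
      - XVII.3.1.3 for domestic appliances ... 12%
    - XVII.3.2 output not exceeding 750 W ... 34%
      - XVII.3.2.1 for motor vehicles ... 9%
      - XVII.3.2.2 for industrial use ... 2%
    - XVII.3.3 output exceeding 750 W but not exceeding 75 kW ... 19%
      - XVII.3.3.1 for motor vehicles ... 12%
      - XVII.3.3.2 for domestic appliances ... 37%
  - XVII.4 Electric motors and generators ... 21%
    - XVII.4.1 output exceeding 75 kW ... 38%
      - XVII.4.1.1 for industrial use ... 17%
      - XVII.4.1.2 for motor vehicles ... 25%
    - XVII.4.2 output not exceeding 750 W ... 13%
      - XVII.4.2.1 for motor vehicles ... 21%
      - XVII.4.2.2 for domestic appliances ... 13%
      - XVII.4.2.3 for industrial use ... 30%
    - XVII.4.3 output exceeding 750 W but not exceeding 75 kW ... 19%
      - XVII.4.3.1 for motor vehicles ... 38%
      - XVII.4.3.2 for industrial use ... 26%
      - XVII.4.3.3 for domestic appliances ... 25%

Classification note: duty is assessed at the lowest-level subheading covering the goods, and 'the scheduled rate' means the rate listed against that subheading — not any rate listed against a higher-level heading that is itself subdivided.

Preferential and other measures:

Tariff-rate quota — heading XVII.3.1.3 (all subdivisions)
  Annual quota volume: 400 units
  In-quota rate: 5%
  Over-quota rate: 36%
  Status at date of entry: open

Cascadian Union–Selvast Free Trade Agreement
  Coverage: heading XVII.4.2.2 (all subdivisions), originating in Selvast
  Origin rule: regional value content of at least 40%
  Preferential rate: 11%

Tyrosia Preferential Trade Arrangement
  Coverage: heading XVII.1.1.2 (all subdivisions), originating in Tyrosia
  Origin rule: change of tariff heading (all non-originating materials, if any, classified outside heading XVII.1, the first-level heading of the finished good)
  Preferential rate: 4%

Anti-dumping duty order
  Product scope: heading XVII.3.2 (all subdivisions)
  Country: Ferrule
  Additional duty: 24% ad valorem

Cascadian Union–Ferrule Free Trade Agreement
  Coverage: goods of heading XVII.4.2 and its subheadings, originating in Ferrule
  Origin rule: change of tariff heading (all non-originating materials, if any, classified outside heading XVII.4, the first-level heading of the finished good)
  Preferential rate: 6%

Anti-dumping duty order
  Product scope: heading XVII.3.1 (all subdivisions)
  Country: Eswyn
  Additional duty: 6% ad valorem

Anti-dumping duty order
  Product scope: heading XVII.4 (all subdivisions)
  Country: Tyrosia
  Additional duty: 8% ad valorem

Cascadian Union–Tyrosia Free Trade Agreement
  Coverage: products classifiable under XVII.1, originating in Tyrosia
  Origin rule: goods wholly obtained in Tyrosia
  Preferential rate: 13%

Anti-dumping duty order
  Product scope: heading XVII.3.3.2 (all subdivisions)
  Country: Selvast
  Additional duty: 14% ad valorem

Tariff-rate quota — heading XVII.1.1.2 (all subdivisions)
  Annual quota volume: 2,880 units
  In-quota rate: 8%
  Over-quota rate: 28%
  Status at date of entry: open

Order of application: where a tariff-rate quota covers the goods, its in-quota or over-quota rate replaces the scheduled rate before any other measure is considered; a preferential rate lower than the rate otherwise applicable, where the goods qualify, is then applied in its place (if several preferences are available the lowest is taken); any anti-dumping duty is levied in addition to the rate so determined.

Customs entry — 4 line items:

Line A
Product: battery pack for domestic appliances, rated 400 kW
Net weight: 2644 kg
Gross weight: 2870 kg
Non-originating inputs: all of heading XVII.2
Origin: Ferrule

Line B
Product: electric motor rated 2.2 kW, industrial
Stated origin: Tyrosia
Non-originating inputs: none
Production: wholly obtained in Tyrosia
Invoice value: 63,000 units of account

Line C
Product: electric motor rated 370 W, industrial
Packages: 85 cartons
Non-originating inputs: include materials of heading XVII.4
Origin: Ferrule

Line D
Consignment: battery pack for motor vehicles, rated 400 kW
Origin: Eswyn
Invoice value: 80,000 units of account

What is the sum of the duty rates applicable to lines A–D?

Line A: battery pack → XVII.1; rated 400 kW → XVII.1.2; for domestic appliances → XVII.1.2.3. Scheduled 4%. Ferrule agreement on XVII.4.2: XVII.1.2.3 not covered. → 4%.
Line B: electric motor → XVII.4; rated 2.2 kW → XVII.4.3; industrial → XVII.4.3.2. Scheduled 26%. Tyrosia agreement on XVII.1.1.2: XVII.4.3.2 not covered; Tyrosia agreement on XVII.1: XVII.4.3.2 not covered; anti-dumping (Tyrosia, XVII.4): +8%; total 26% + 8% = 34%. → 34%.
Line C: electric motor → XVII.4; rated 370 W → XVII.4.2; industrial → XVII.4.2.3. Scheduled 30%. Ferrule agreement on XVII.4.2: CTH not met. → 30%.
Line D: battery pack → XVII.1; rated 400 kW → XVII.1.2; for motor vehicles → XVII.1.2.2. Scheduled 11%. No special measure applies. → 11%.
Sum: 4% + 34% + 30% + 11% = 79%.

79%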